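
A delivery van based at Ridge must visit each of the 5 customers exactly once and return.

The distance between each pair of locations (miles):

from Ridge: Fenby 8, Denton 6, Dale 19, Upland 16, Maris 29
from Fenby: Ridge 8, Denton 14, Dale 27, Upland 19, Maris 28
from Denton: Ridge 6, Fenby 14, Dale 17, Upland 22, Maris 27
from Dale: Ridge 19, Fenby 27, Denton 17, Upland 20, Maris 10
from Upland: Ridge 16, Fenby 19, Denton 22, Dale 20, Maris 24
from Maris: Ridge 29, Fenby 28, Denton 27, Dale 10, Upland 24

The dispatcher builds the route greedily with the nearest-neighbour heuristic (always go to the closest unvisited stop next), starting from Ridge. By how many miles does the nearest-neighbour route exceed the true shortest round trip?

Ridge: Denton=6, Fenby=8, Upland=16, Dale=19, Maris=29 ⇒ Denton
Denton: Fenby=14, Dale=17, Upland=22, Maris=27 ⇒ Fenby
Fenby: Upland=19, Dale=27, Maris=28 ⇒ Upland
Upland: Dale=20, Maris=24 ⇒ Dale
Dale: Maris=10 ⇒ Maris
NN route Ridge → Denton → Fenby → Upland → Dale → Maris → Ridge costs 98.
Optimal: Ridge → Fenby → Upland → Maris → Dale → Denton → Ridge costs 84 (by enumerating all 60 distinct tours).
Excess = 98 − 84 = 14.

Excess over optimum: 14 miles.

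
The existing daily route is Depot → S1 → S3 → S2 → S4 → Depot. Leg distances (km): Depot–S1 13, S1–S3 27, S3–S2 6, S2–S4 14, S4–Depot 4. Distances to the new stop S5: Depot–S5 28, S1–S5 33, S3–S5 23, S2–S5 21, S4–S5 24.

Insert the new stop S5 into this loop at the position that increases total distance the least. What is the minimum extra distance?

+29 km — insert S5 between S1 and S3.

Insertion cost between consecutive stops i–j is d(i,S5) + d(S5,j) − d(i,j):
  between Depot and S1: 28 + 33 − 13 = 48
  between S1 and S3: 33 + 23 − 27 = 29
  between S3 and S2: 23 + 21 − 6 = 38
  between S2 and S4: 21 + 24 − 14 = 31
  between S4 and Depot: 24 + 28 − 4 = 48
Cheapest insertion is between S1 and S3, adding 29.
New total = 64 + 29 = 93.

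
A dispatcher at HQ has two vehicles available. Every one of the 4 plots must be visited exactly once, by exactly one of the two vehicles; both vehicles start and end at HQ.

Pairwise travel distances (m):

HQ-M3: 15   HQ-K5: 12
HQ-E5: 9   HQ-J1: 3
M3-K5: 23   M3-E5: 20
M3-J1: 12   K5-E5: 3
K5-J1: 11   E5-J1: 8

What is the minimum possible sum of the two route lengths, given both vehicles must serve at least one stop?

Check every non-empty split of the stops between the two vehicles; for each half take its own optimal tour:
  {M3} + {K5, E5, J1}: 30 + 26 = 56
  {K5} + {M3, E5, J1}: 24 + 44 = 68
  {M3, K5} + {E5, J1}: 50 + 20 = 70
  {E5} + {M3, K5, J1}: 18 + 50 = 68
  {M3, E5} + {K5, J1}: 44 + 26 = 70
  {K5, E5} + {M3, J1}: 24 + 30 = 54
  … (7 splits in total)
Best: vehicle 1 HQ → K5 → E5 → HQ = 24; vehicle 2 HQ → M3 → J1 → HQ = 30; combined 54.

54 m — the smallest possible combined total.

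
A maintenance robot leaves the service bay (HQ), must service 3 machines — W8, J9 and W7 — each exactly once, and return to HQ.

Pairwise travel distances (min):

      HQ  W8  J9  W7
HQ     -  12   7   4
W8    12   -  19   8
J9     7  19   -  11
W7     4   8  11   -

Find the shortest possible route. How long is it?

With 3 stops there are 3!/2 = 3 distinct round trips (a route and its reverse cost the same).
HQ → W8 → J9 → W7 → HQ: 12+19+11+4 = 46
HQ → W8 → W7 → J9 → HQ: 12+8+11+7 = 38
HQ → J9 → W8 → W7 → HQ: 7+19+8+4 = 38
The minimum is 38.
One optimal route: HQ → W8 → W7 → J9 → HQ (or its reverse).

Shortest round trip = 38 min.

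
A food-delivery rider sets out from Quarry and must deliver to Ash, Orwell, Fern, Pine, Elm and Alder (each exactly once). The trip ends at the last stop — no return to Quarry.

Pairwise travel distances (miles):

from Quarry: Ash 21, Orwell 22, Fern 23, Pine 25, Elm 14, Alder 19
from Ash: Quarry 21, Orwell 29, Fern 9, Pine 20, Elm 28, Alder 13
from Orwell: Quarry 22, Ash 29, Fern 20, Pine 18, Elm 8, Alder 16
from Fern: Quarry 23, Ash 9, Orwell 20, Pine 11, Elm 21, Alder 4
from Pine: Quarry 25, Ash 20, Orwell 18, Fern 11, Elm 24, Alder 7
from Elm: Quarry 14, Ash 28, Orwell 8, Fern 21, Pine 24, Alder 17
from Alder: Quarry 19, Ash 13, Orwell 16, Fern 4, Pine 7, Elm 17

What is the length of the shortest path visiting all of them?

There are 6! = 720 possible orderings.
Quarry→Ash→Orwell→Fern→Pine→Elm→Alder: 21+29+20+11+24+17 = 122
Quarry→Ash→Orwell→Fern→Pine→Alder→Elm: 21+29+20+11+7+17 = 105
Quarry→Ash→Orwell→Fern→Elm→Pine→Alder: 21+29+20+21+24+7 = 122
Quarry→Ash→Orwell→Fern→Elm→Alder→Pine: 21+29+20+21+17+7 = 115
Quarry→Ash→Orwell→Fern→Alder→Pine→Elm: 21+29+20+4+7+24 = 105
Quarry→Ash→Orwell→Fern→Alder→Elm→Pine: 21+29+20+4+17+24 = 115
Quarry→Ash→Orwell→Pine→Fern→Elm→Alder: 21+29+18+11+21+17 = 117
Quarry→Ash→Orwell→Pine→Fern→Alder→Elm: 21+29+18+11+4+17 = 100
… (712 more)
Quarry→Elm→Orwell→Pine→Alder→Fern→Ash: 14+8+18+7+4+9 = 60  ← best
The minimum is 60.
One shortest path: Quarry → Elm → Orwell → Pine → Alder → Fern → Ash.

Shortest open route: 60 miles.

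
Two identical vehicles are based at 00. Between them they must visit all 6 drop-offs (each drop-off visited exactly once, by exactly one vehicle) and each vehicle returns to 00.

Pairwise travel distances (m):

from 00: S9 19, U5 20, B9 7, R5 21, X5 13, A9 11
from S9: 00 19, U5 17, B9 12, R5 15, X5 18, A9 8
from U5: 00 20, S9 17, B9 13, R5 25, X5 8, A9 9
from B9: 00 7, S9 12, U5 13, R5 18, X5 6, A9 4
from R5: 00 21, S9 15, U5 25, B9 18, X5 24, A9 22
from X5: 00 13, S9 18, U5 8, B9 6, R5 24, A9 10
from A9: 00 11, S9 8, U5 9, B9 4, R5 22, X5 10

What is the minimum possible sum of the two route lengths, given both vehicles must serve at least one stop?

Minimum combined distance: 88 m.

There are 2^5 − 1 = 31 ways to divide the 6 stops into two non-empty groups. For each, the best each vehicle can do is its own shortest tour through its group:
  {S9} + {U5, B9, R5, X5, A9}: 38 + 73 = 111
  {U5} + {S9, B9, R5, X5, A9}: 40 + 67 = 107
  {S9, U5} + {B9, R5, X5, A9}: 56 + 66 = 122
  {B9} + {S9, U5, R5, X5, A9}: 14 + 74 = 88
  {S9, B9} + {U5, R5, X5, A9}: 38 + 73 = 111
  {U5, B9} + {S9, R5, X5, A9}: 40 + 67 = 107
  … (31 splits in total)
Best: vehicle 1 00 → B9 → 00 = 14; vehicle 2 00 → R5 → S9 → A9 → U5 → X5 → 00 = 74; combined 88.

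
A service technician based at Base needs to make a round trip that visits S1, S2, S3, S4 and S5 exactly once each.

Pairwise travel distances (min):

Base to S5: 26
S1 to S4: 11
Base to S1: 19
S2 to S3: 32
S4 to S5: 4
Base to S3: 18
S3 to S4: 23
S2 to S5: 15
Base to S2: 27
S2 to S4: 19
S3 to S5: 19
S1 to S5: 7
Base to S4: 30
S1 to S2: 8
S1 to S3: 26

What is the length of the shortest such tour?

Minimum total distance: 87 min.

Base→S1→S2→S3→S4→S5→Base: 19+8+32+23+4+26 = 112
Base→S1→S2→S3→S5→S4→Base: 19+8+32+19+4+30 = 112
Base→S1→S2→S4→S3→S5→Base: 19+8+19+23+19+26 = 114
Base→S1→S2→S4→S5→S3→Base: 19+8+19+4+19+18 = 87
Base→S1→S2→S5→S3→S4→Base: 19+8+15+19+23+30 = 114
Base→S1→S2→S5→S4→S3→Base: 19+8+15+4+23+18 = 87
Base→S1→S3→S2→S4→S5→Base: 19+26+32+19+4+26 = 126
Base→S1→S3→S2→S5→S4→Base: 19+26+32+15+4+30 = 126
Base→S1→S3→S4→S2→S5→Base: 19+26+23+19+15+26 = 128
Base→S1→S3→S4→S5→S2→Base: 19+26+23+4+15+27 = 114
Base→S1→S3→S5→S2→S4→Base: 19+26+19+15+19+30 = 128
Base→S1→S3→S5→S4→S2→Base: 19+26+19+4+19+27 = 114
Base→S1→S4→S2→S3→S5→Base: 19+11+19+32+19+26 = 126
Base→S1→S4→S2→S5→S3→Base: 19+11+19+15+19+18 = 101
… (46 more)
The minimum is 87.
One optimal route: Base → S1 → S2 → S4 → S5 → S3 → Base (or its reverse).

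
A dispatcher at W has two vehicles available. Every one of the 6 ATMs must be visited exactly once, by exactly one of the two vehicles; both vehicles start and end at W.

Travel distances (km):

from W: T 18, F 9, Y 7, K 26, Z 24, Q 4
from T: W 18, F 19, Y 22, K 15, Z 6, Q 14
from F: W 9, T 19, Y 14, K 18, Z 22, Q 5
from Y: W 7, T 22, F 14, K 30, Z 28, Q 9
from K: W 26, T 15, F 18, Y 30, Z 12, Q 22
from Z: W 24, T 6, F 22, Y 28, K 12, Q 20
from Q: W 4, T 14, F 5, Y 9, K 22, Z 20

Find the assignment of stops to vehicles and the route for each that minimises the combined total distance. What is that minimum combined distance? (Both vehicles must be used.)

77 km — the smallest possible combined total.

Check every non-empty split of the stops between the two vehicles; for each half take its own optimal tour:
  {T} + {F, Y, K, Z, Q}: 36 + 74 = 110
  {F} + {T, Y, K, Z, Q}: 18 + 73 = 91
  {T, F} + {Y, K, Z, Q}: 46 + 73 = 119
  {Y} + {T, F, K, Z, Q}: 14 + 63 = 77
  {T, Y} + {F, K, Z, Q}: 47 + 63 = 110
  {F, Y} + {T, K, Z, Q}: 30 + 62 = 92
  … (31 splits in total)
Best: vehicle 1 W → Y → W = 14; vehicle 2 W → T → Z → K → F → Q → W = 63; combined 77.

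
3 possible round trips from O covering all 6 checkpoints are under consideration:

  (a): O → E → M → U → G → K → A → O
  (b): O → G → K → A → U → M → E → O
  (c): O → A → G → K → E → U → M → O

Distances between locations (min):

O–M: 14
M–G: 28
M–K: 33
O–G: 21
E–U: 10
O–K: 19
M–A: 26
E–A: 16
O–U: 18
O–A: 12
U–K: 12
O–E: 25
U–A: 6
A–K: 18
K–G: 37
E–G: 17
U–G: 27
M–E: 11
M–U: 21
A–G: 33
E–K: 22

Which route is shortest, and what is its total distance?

(a): 25 + 11 + 21 + 27 + 37 + 18 + 12 = 151
(b): 21 + 37 + 18 + 6 + 21 + 11 + 25 = 139
(c): 12 + 33 + 37 + 22 + 10 + 21 + 14 = 149

139 min — (b) is the shortest.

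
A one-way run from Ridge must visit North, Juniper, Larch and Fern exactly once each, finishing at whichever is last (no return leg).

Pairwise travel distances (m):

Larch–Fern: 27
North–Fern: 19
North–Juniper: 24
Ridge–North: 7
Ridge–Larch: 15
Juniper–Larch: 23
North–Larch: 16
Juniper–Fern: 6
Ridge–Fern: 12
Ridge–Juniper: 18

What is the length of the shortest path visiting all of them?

There are 4! = 24 possible orderings.
Ridge - North - Juniper - Larch - Fern: 7+24+23+27 = 81
Ridge - North - Juniper - Fern - Larch: 7+24+6+27 = 64
Ridge - North - Larch - Juniper - Fern: 7+16+23+6 = 52
Ridge - North - Larch - Fern - Juniper: 7+16+27+6 = 56
Ridge - North - Fern - Juniper - Larch: 7+19+6+23 = 55
Ridge - North - Fern - Larch - Juniper: 7+19+27+23 = 76
Ridge - Juniper - North - Larch - Fern: 18+24+16+27 = 85
Ridge - Juniper - North - Fern - Larch: 18+24+19+27 = 88
Ridge - Juniper - Larch - North - Fern: 18+23+16+19 = 76
Ridge - Juniper - Larch - Fern - North: 18+23+27+19 = 87
Ridge - Juniper - Fern - North - Larch: 18+6+19+16 = 59
Ridge - Juniper - Fern - Larch - North: 18+6+27+16 = 67
Ridge - Larch - North - Juniper - Fern: 15+16+24+6 = 61
Ridge - Larch - North - Fern - Juniper: 15+16+19+6 = 56
… (10 more)
The minimum is 52.
One shortest path: Ridge → North → Larch → Juniper → Fern.

Shortest open route: 52 m.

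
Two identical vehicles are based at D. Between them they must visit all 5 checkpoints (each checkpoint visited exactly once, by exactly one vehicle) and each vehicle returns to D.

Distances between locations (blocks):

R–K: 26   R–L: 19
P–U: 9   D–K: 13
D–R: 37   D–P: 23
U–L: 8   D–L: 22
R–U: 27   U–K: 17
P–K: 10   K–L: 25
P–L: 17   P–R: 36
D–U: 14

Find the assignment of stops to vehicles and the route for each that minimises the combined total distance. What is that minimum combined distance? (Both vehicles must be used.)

Minimum combined distance: 122 blocks.

Check every non-empty split of the stops between the two vehicles; for each half take its own optimal tour:
  {P} + {R, U, K, L}: 46 + 80 = 126
  {R} + {P, U, K, L}: 74 + 62 = 136
  {P, R} + {U, K, L}: 96 + 60 = 156
  {U} + {P, R, K, L}: 28 + 96 = 124
  {P, U} + {R, K, L}: 46 + 80 = 126
  {R, U} + {P, K, L}: 78 + 62 = 140
  … (15 splits in total)
  {K} + {P, R, U, L}: 26 + 96 = 122  ← best
Best: vehicle 1 D → K → D = 26; vehicle 2 D → P → U → L → R → D = 96; combined 122.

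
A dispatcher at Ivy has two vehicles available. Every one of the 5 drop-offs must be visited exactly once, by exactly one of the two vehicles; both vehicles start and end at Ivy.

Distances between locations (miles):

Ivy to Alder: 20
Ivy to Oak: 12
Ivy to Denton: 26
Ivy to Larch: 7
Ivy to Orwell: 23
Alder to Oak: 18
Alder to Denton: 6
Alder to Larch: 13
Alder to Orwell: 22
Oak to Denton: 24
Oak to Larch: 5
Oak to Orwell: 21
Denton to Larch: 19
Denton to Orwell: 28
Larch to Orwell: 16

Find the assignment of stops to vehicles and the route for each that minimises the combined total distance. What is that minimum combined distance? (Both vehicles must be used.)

Minimum combined distance: 101 miles.

Check every non-empty split of the stops between the two vehicles; for each half take its own optimal tour:
  {Alder} + {Oak, Denton, Larch, Orwell}: 40 + 87 = 127
  {Oak} + {Alder, Denton, Larch, Orwell}: 24 + 77 = 101
  {Alder, Oak} + {Denton, Larch, Orwell}: 50 + 77 = 127
  {Denton} + {Alder, Oak, Larch, Orwell}: 52 + 75 = 127
  {Alder, Denton} + {Oak, Larch, Orwell}: 52 + 56 = 108
  {Oak, Denton} + {Alder, Larch, Orwell}: 62 + 65 = 127
  … (15 splits in total)
Best: vehicle 1 Ivy → Oak → Ivy = 24; vehicle 2 Ivy → Alder → Denton → Orwell → Larch → Ivy = 77; combined 101.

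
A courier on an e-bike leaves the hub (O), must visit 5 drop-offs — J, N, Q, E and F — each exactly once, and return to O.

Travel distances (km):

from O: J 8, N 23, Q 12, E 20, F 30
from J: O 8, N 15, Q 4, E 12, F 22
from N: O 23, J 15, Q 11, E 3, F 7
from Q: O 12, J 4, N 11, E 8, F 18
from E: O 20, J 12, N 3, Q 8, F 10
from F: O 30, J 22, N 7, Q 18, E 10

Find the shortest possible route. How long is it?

Minimum total distance: 60 km.

There are 60 distinct closed tours to check (reversals are equivalent).
O-J-N-Q-E-F-O: 8+15+11+8+10+30 = 82
O-J-N-Q-F-E-O: 8+15+11+18+10+20 = 82
O-J-N-E-Q-F-O: 8+15+3+8+18+30 = 82
O-J-N-E-F-Q-O: 8+15+3+10+18+12 = 66
O-J-N-F-Q-E-O: 8+15+7+18+8+20 = 76
O-J-N-F-E-Q-O: 8+15+7+10+8+12 = 60
O-J-Q-N-E-F-O: 8+4+11+3+10+30 = 66
O-J-Q-N-F-E-O: 8+4+11+7+10+20 = 60
O-J-Q-E-N-F-O: 8+4+8+3+7+30 = 60
O-J-Q-E-F-N-O: 8+4+8+10+7+23 = 60
O-J-Q-F-N-E-O: 8+4+18+7+3+20 = 60
O-J-Q-F-E-N-O: 8+4+18+10+3+23 = 66
O-J-E-N-Q-F-O: 8+12+3+11+18+30 = 82
O-J-E-N-F-Q-O: 8+12+3+7+18+12 = 60
… (46 more)
The minimum is 60.
One optimal route: O → J → N → F → E → Q → O (or its reverse).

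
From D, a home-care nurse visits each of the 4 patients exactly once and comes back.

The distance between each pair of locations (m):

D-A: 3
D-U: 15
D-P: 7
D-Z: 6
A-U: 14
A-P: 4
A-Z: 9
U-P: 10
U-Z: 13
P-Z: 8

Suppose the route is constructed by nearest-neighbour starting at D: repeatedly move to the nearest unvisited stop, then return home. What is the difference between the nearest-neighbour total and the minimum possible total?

Excess over optimum: 7 m.

D: A=3, Z=6, P=7, U=15 ⇒ A
A: P=4, Z=9, U=14 ⇒ P
P: Z=8, U=10 ⇒ Z
Z: U=13 ⇒ U
NN route D → A → P → Z → U → D costs 43.
Optimal: D → A → P → U → Z → D costs 36 (by enumerating all 12 distinct tours).
Excess = 43 − 36 = 7.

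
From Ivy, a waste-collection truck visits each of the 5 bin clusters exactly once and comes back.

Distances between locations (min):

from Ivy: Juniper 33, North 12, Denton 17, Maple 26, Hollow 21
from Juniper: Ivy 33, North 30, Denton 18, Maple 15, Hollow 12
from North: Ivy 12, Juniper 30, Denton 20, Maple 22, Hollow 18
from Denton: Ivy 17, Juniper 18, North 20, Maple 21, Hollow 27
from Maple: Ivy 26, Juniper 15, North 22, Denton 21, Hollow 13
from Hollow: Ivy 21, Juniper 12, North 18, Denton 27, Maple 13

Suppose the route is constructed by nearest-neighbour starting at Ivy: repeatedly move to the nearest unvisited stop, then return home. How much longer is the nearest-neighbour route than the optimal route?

Excess over optimum: 2 min.

From Ivy: North=12, Denton=17, Hollow=21, Maple=26, Juniper=33 → choose North (12).
From North: Hollow=18, Denton=20, Maple=22, Juniper=30 → choose Hollow (18).
From Hollow: Juniper=12, Maple=13, Denton=27 → choose Juniper (12).
From Juniper: Maple=15, Denton=18 → choose Maple (15).
From Maple: Denton=21 → choose Denton (21).
NN route Ivy → North → Hollow → Juniper → Maple → Denton → Ivy costs 95.
Optimal: Ivy → North → Hollow → Maple → Juniper → Denton → Ivy costs 93 (by enumerating all 60 distinct tours).
Excess = 95 − 93 = 2.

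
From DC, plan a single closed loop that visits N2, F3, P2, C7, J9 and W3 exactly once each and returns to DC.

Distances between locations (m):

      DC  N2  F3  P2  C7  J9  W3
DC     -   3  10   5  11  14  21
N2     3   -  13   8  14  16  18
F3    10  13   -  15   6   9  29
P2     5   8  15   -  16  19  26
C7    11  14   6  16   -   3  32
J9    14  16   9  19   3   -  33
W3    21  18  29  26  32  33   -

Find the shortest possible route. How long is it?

Minimum total distance: 83 m.

DC-N2-F3-P2-C7-J9-W3-DC: 3+13+15+16+3+33+21 = 104
DC-N2-F3-P2-C7-W3-J9-DC: 3+13+15+16+32+33+14 = 126
DC-N2-F3-P2-J9-C7-W3-DC: 3+13+15+19+3+32+21 = 106
DC-N2-F3-P2-J9-W3-C7-DC: 3+13+15+19+33+32+11 = 126
DC-N2-F3-P2-W3-C7-J9-DC: 3+13+15+26+32+3+14 = 106
DC-N2-F3-P2-W3-J9-C7-DC: 3+13+15+26+33+3+11 = 104
DC-N2-F3-C7-P2-J9-W3-DC: 3+13+6+16+19+33+21 = 111
DC-N2-F3-C7-P2-W3-J9-DC: 3+13+6+16+26+33+14 = 111
… (352 more)
DC-N2-W3-F3-C7-J9-P2-DC: 3+18+29+6+3+19+5 = 83  ← best
The minimum is 83.
One optimal route: DC → N2 → W3 → F3 → C7 → J9 → P2 → DC (or its reverse).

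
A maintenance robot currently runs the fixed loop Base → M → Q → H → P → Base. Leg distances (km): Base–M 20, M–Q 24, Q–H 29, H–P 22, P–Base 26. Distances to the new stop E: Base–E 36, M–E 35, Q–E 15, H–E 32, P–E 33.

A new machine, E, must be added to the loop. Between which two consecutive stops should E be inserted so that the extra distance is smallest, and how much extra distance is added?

Insertion cost between consecutive stops i–j is d(i,E) + d(E,j) − d(i,j):
  between Base and M: 36 + 35 − 20 = 51
  between M and Q: 35 + 15 − 24 = 26
  between Q and H: 15 + 32 − 29 = 18
  between H and P: 32 + 33 − 22 = 43
  between P and Base: 33 + 36 − 26 = 43
Cheapest insertion is between Q and H, adding 18.
New total = 121 + 18 = 139.

+18 km — insert E between Q and H.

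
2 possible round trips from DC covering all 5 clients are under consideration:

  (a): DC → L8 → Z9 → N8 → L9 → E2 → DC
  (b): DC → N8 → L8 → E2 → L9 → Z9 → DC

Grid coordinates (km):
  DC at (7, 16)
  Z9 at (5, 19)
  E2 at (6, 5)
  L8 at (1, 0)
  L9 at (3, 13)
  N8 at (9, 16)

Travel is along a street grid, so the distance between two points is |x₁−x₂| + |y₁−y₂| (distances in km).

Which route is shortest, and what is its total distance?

(a): 22 + 23 + 7 + 9 + 11 + 12 = 84
(b): 2 + 24 + 10 + 11 + 8 + 5 = 60

60 km — (b) is the shortest.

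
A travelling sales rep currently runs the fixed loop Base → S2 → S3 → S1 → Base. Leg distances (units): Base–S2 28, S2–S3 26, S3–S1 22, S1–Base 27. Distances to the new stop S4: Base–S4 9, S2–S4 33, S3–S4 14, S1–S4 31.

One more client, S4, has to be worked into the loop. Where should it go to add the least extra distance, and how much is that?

Adding 13 by placing S4 on the S1–Base leg.

Insertion cost between consecutive stops i–j is d(i,S4) + d(S4,j) − d(i,j):
  between Base and S2: 9 + 33 − 28 = 14
  between S2 and S3: 33 + 14 − 26 = 21
  between S3 and S1: 14 + 31 − 22 = 23
  between S1 and Base: 31 + 9 − 27 = 13
Cheapest insertion is between S1 and Base, adding 13.
New total = 103 + 13 = 116.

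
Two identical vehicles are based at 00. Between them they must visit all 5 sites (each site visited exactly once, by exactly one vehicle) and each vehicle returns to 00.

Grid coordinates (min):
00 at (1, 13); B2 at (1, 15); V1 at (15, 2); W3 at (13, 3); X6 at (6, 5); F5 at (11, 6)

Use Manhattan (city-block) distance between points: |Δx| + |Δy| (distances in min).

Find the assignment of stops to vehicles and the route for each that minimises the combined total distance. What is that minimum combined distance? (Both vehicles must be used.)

Check every non-empty split of the stops between the two vehicles; for each half take its own optimal tour:
  {B2} + {V1, W3, X6, F5}: 4 + 50 = 54
  {V1} + {B2, W3, X6, F5}: 50 + 48 = 98
  {B2, V1} + {W3, X6, F5}: 54 + 44 = 98
  {W3} + {B2, V1, X6, F5}: 44 + 54 = 98
  {B2, W3} + {V1, X6, F5}: 48 + 50 = 98
  {V1, W3} + {B2, X6, F5}: 50 + 40 = 90
  … (15 splits in total)
Best: vehicle 1 00 → B2 → 00 = 4; vehicle 2 00 → X6 → V1 → W3 → F5 → 00 = 50; combined 54.

Minimum combined distance: 54 min.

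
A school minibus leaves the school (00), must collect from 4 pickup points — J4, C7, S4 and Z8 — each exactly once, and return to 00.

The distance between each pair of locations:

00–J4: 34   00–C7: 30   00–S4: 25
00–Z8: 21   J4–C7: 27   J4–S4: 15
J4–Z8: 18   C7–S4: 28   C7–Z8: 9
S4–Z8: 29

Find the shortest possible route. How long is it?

00 - J4 - C7 - S4 - Z8 - 00: 34+27+28+29+21 = 139
00 - J4 - C7 - Z8 - S4 - 00: 34+27+9+29+25 = 124
00 - J4 - S4 - C7 - Z8 - 00: 34+15+28+9+21 = 107
00 - J4 - S4 - Z8 - C7 - 00: 34+15+29+9+30 = 117
00 - J4 - Z8 - C7 - S4 - 00: 34+18+9+28+25 = 114
00 - J4 - Z8 - S4 - C7 - 00: 34+18+29+28+30 = 139
00 - C7 - J4 - S4 - Z8 - 00: 30+27+15+29+21 = 122
00 - C7 - J4 - Z8 - S4 - 00: 30+27+18+29+25 = 129
00 - C7 - S4 - J4 - Z8 - 00: 30+28+15+18+21 = 112
00 - C7 - Z8 - J4 - S4 - 00: 30+9+18+15+25 = 97
00 - S4 - J4 - C7 - Z8 - 00: 25+15+27+9+21 = 97
00 - S4 - C7 - J4 - Z8 - 00: 25+28+27+18+21 = 119
The minimum is 97.
One optimal route: 00 → C7 → Z8 → J4 → S4 → 00 (or its reverse).

Minimum total distance: 97.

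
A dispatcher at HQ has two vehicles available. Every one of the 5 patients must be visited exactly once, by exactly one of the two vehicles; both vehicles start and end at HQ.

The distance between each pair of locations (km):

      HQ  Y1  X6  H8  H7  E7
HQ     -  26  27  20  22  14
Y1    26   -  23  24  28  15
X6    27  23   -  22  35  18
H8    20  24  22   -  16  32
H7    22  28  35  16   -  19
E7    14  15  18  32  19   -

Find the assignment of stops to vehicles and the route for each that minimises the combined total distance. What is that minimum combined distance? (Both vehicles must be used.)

Check every non-empty split of the stops between the two vehicles; for each half take its own optimal tour:
  {Y1} + {X6, H8, H7, E7}: 52 + 92 = 144
  {X6} + {Y1, H8, H7, E7}: 54 + 91 = 145
  {Y1, X6} + {H8, H7, E7}: 76 + 69 = 145
  {H8} + {Y1, X6, H7, E7}: 40 + 105 = 145
  {Y1, H8} + {X6, H7, E7}: 70 + 86 = 156
  {X6, H8} + {Y1, H7, E7}: 69 + 79 = 148
  … (15 splits in total)
  {H8, H7} + {Y1, X6, E7}: 58 + 79 = 137  ← best
Best: vehicle 1 HQ → H8 → H7 → HQ = 58; vehicle 2 HQ → X6 → Y1 → E7 → HQ = 79; combined 137.

137 km — the smallest possible combined total.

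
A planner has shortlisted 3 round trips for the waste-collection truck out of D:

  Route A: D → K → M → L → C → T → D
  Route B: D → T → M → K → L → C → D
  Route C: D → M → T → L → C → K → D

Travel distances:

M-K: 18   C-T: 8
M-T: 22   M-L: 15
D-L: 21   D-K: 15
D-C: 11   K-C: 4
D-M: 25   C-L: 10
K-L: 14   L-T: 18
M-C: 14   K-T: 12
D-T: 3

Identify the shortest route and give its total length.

69 — Route A is the shortest.

Route A: 15 + 18 + 15 + 10 + 8 + 3 = 69
Route B: 3 + 22 + 18 + 14 + 10 + 11 = 78
Route C: 25 + 22 + 18 + 10 + 4 + 15 = 94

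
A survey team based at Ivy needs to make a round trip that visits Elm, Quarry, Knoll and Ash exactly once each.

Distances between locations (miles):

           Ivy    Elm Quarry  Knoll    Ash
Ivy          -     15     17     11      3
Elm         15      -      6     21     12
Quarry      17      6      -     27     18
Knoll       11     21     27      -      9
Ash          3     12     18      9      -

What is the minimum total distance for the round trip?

There are 12 distinct closed tours to check (reversals are equivalent).
Ivy-Elm-Quarry-Knoll-Ash-Ivy: 15+6+27+9+3 = 60
Ivy-Elm-Quarry-Ash-Knoll-Ivy: 15+6+18+9+11 = 59
Ivy-Elm-Knoll-Quarry-Ash-Ivy: 15+21+27+18+3 = 84
Ivy-Elm-Knoll-Ash-Quarry-Ivy: 15+21+9+18+17 = 80
Ivy-Elm-Ash-Quarry-Knoll-Ivy: 15+12+18+27+11 = 83
Ivy-Elm-Ash-Knoll-Quarry-Ivy: 15+12+9+27+17 = 80
Ivy-Quarry-Elm-Knoll-Ash-Ivy: 17+6+21+9+3 = 56
Ivy-Quarry-Elm-Ash-Knoll-Ivy: 17+6+12+9+11 = 55
Ivy-Quarry-Knoll-Elm-Ash-Ivy: 17+27+21+12+3 = 80
Ivy-Quarry-Ash-Elm-Knoll-Ivy: 17+18+12+21+11 = 79
Ivy-Knoll-Elm-Quarry-Ash-Ivy: 11+21+6+18+3 = 59
Ivy-Knoll-Quarry-Elm-Ash-Ivy: 11+27+6+12+3 = 59
The minimum is 55.
One optimal route: Ivy → Quarry → Elm → Ash → Knoll → Ivy (or its reverse).

55 miles — the shortest possible round trip.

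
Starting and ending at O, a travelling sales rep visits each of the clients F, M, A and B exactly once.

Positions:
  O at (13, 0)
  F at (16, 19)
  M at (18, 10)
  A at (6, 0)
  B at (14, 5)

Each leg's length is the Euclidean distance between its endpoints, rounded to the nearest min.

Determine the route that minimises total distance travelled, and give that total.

O-F-M-A-B-O: 19+9+16+9+5 = 58
O-F-M-B-A-O: 19+9+6+9+7 = 50
O-F-A-M-B-O: 19+21+16+6+5 = 67
O-F-A-B-M-O: 19+21+9+6+11 = 66
O-F-B-M-A-O: 19+14+6+16+7 = 62
O-F-B-A-M-O: 19+14+9+16+11 = 69
O-M-F-A-B-O: 11+9+21+9+5 = 55
O-M-F-B-A-O: 11+9+14+9+7 = 50
O-M-A-F-B-O: 11+16+21+14+5 = 67
O-M-B-F-A-O: 11+6+14+21+7 = 59
O-A-F-M-B-O: 7+21+9+6+5 = 48
O-A-M-F-B-O: 7+16+9+14+5 = 51
The minimum is 48.
One optimal route: O → A → F → M → B → O (or its reverse).

48 min — the shortest possible round trip.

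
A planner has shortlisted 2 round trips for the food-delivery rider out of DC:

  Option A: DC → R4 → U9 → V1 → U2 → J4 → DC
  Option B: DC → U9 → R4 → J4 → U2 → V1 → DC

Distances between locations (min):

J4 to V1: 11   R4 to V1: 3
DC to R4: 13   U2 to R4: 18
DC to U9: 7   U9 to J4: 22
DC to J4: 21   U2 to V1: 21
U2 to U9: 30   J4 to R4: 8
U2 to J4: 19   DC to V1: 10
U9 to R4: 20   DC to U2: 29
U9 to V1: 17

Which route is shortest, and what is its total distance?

Option A: 13 + 20 + 17 + 21 + 19 + 21 = 111
Option B: 7 + 20 + 8 + 19 + 21 + 10 = 85

Shortest is Option B, total 85 min.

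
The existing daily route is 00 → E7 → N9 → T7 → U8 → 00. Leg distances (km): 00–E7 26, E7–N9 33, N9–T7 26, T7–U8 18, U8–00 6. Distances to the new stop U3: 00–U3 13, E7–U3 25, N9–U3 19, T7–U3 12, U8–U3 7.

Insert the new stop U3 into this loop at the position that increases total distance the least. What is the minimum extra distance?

Adding 1 km by placing U3 on the T7–U8 leg.

Insertion cost between consecutive stops i–j is d(i,U3) + d(U3,j) − d(i,j):
  between 00 and E7: 13 + 25 − 26 = 12
  between E7 and N9: 25 + 19 − 33 = 11
  between N9 and T7: 19 + 12 − 26 = 5
  between T7 and U8: 12 + 7 − 18 = 1
  between U8 and 00: 7 + 13 − 6 = 14
Cheapest insertion is between T7 and U8, adding 1.
New total = 109 + 1 = 110.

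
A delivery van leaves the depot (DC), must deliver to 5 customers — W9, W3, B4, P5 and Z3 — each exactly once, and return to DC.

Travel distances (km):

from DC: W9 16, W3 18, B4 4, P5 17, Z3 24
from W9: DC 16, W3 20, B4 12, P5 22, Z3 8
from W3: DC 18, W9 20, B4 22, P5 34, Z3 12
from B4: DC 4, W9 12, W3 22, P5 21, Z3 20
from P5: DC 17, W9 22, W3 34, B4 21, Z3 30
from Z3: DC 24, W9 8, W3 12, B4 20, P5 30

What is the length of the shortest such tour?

With 5 stops there are 5!/2 = 60 distinct round trips (a route and its reverse cost the same).
DC→W9→W3→B4→P5→Z3→DC: 16+20+22+21+30+24 = 133
DC→W9→W3→B4→Z3→P5→DC: 16+20+22+20+30+17 = 125
DC→W9→W3→P5→B4→Z3→DC: 16+20+34+21+20+24 = 135
DC→W9→W3→P5→Z3→B4→DC: 16+20+34+30+20+4 = 124
DC→W9→W3→Z3→B4→P5→DC: 16+20+12+20+21+17 = 106
DC→W9→W3→Z3→P5→B4→DC: 16+20+12+30+21+4 = 103
DC→W9→B4→W3→P5→Z3→DC: 16+12+22+34+30+24 = 138
DC→W9→B4→W3→Z3→P5→DC: 16+12+22+12+30+17 = 109
DC→W9→B4→P5→W3→Z3→DC: 16+12+21+34+12+24 = 119
DC→W9→B4→P5→Z3→W3→DC: 16+12+21+30+12+18 = 109
DC→W9→B4→Z3→W3→P5→DC: 16+12+20+12+34+17 = 111
DC→W9→B4→Z3→P5→W3→DC: 16+12+20+30+34+18 = 130
DC→W9→P5→W3→B4→Z3→DC: 16+22+34+22+20+24 = 138
DC→W9→P5→W3→Z3→B4→DC: 16+22+34+12+20+4 = 108
… (46 more)
DC→W3→Z3→W9→P5→B4→DC: 18+12+8+22+21+4 = 85  ← best
The minimum is 85.
One optimal route: DC → W3 → Z3 → W9 → P5 → B4 → DC (or its reverse).

Shortest round trip = 85 km.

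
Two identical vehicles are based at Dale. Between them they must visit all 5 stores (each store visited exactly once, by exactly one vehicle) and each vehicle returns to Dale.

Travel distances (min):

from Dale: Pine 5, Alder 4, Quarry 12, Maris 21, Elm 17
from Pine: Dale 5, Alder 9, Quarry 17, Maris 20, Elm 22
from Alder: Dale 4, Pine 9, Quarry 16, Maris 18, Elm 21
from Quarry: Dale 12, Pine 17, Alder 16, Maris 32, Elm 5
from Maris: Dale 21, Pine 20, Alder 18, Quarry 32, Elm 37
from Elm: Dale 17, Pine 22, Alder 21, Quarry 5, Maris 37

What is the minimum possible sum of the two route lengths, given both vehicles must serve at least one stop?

Minimum combined distance: 81 min.

Try each way of splitting the stops between the two vehicles (each non-empty) and, for each split, find the best tour for each vehicle:
  {Pine} + {Alder, Quarry, Maris, Elm}: 10 + 76 = 86
  {Alder} + {Pine, Quarry, Maris, Elm}: 8 + 79 = 87
  {Pine, Alder} + {Quarry, Maris, Elm}: 18 + 75 = 93
  {Quarry} + {Pine, Alder, Maris, Elm}: 24 + 81 = 105
  {Pine, Quarry} + {Alder, Maris, Elm}: 34 + 76 = 110
  {Alder, Quarry} + {Pine, Maris, Elm}: 32 + 79 = 111
  … (15 splits in total)
  {Pine, Alder, Maris} + {Quarry, Elm}: 47 + 34 = 81  ← best
Best: vehicle 1 Dale → Pine → Maris → Alder → Dale = 47; vehicle 2 Dale → Quarry → Elm → Dale = 34; combined 81.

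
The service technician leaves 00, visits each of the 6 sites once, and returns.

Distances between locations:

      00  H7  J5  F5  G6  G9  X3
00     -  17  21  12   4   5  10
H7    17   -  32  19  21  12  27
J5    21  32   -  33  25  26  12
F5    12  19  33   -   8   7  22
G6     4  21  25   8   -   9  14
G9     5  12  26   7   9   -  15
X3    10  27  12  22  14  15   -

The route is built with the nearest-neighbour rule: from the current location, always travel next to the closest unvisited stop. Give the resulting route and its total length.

Nearest-neighbour total = 91; route 00 → G6 → F5 → G9 → H7 → X3 → J5 → 00.

00 → [G6:4 / G9:5 / X3:10 / F5:12 / H7:17 / J5:21] → G6 (4)
G6 → [F5:8 / G9:9 / X3:14 / H7:21 / J5:25] → F5 (8)
F5 → [G9:7 / H7:19 / X3:22 / J5:33] → G9 (7)
G9 → [H7:12 / X3:15 / J5:26] → H7 (12)
H7 → [X3:27 / J5:32] → X3 (27)
X3 → [J5:12] → J5 (12)
Return J5→00: 21.
Total = 4 + 8 + 7 + 12 + 27 + 12 + 21 = 91.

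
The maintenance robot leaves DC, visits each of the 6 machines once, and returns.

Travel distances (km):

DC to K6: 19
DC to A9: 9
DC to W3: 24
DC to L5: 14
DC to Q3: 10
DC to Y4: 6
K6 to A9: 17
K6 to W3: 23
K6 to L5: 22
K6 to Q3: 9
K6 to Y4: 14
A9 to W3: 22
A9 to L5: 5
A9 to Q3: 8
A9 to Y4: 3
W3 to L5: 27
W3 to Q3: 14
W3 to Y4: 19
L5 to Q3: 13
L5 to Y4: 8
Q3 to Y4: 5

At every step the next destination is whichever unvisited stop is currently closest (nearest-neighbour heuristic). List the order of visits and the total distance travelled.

83 km along DC → Y4 → A9 → L5 → Q3 → K6 → W3 → DC.

DC → [Y4:6 / A9:9 / Q3:10 / L5:14 / K6:19 / W3:24] → Y4 (6)
Y4 → [A9:3 / Q3:5 / L5:8 / K6:14 / W3:19] → A9 (3)
A9 → [L5:5 / Q3:8 / K6:17 / W3:22] → L5 (5)
L5 → [Q3:13 / K6:22 / W3:27] → Q3 (13)
Q3 → [K6:9 / W3:14] → K6 (9)
K6 → [W3:23] → W3 (23)
Return W3→DC: 24.
Total = 6 + 3 + 5 + 13 + 9 + 23 + 24 = 83.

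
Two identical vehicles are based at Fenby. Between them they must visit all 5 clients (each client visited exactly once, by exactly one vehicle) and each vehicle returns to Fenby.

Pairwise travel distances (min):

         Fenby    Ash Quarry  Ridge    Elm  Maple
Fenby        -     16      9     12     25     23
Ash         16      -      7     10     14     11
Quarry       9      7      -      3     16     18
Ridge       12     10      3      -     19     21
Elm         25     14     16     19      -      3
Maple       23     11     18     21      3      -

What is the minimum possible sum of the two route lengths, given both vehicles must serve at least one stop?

There are 2^4 − 1 = 15 ways to divide the 5 stops into two non-empty groups. For each, the best each vehicle can do is its own shortest tour through its group:
  {Ash} + {Quarry, Ridge, Elm, Maple}: 32 + 57 = 89
  {Quarry} + {Ash, Ridge, Elm, Maple}: 18 + 61 = 79
  {Ash, Quarry} + {Ridge, Elm, Maple}: 32 + 57 = 89
  {Ridge} + {Ash, Quarry, Elm, Maple}: 24 + 55 = 79
  {Ash, Ridge} + {Quarry, Elm, Maple}: 38 + 51 = 89
  {Quarry, Ridge} + {Ash, Elm, Maple}: 24 + 55 = 79
  … (15 splits in total)
Best: vehicle 1 Fenby → Quarry → Fenby = 18; vehicle 2 Fenby → Ash → Maple → Elm → Ridge → Fenby = 61; combined 79.

Minimum combined distance: 79 min.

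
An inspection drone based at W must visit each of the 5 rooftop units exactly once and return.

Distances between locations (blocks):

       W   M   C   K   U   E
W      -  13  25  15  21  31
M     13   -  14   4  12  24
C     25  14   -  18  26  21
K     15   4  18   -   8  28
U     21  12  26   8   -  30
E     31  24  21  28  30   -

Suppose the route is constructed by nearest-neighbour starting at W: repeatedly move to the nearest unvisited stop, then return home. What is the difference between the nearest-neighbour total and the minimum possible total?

W: M=13, K=15, U=21, C=25, E=31 ⇒ M
M: K=4, U=12, C=14, E=24 ⇒ K
K: U=8, C=18, E=28 ⇒ U
U: C=26, E=30 ⇒ C
C: E=21 ⇒ E
NN route W → M → K → U → C → E → W costs 103.
Optimal: W → U → K → M → C → E → W costs 99 (by enumerating all 60 distinct tours).
Excess = 103 − 99 = 4.

Excess over optimum: 4 blocks.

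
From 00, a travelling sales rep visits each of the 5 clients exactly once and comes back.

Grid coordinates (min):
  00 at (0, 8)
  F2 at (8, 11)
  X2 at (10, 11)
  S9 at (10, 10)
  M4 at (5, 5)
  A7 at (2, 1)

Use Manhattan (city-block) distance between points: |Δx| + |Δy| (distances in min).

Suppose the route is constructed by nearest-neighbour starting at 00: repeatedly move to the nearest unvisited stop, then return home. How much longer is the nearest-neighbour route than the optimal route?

From 00: M4=8, A7=9, F2=11, S9=12, X2=13 → choose M4 (8).
From M4: A7=7, F2=9, S9=10, X2=11 → choose A7 (7).
From A7: F2=16, S9=17, X2=18 → choose F2 (16).
From F2: X2=2, S9=3 → choose X2 (2).
From X2: S9=1 → choose S9 (1).
NN route 00 → M4 → A7 → F2 → X2 → S9 → 00 costs 46.
Optimal: 00 → F2 → X2 → S9 → M4 → A7 → 00 costs 40 (by enumerating all 60 distinct tours).
Excess = 46 − 40 = 6.

6 min longer than the optimal tour.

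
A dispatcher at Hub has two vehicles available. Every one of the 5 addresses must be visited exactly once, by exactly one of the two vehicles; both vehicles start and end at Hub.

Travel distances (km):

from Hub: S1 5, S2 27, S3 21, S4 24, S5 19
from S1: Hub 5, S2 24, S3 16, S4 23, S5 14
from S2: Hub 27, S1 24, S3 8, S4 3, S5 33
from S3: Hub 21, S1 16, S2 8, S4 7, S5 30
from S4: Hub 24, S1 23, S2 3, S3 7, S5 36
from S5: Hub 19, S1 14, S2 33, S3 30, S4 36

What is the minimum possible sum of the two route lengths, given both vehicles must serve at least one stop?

93 km — the smallest possible combined total.

Try each way of splitting the stops between the two vehicles (each non-empty) and, for each split, find the best tour for each vehicle:
  {S1} + {S2, S3, S4, S5}: 10 + 83 = 93
  {S2} + {S1, S3, S4, S5}: 54 + 80 = 134
  {S1, S2} + {S3, S4, S5}: 56 + 80 = 136
  {S3} + {S1, S2, S4, S5}: 42 + 79 = 121
  {S1, S3} + {S2, S4, S5}: 42 + 79 = 121
  {S2, S3} + {S1, S4, S5}: 56 + 79 = 135
  … (15 splits in total)
Best: vehicle 1 Hub → S1 → Hub = 10; vehicle 2 Hub → S3 → S4 → S2 → S5 → Hub = 83; combined 93.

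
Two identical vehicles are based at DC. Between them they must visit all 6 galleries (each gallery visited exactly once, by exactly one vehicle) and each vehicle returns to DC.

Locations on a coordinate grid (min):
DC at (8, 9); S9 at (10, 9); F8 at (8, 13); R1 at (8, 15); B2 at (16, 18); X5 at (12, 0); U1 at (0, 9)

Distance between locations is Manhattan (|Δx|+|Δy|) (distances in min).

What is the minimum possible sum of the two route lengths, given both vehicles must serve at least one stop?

There are 2^5 − 1 = 31 ways to divide the 6 stops into two non-empty groups. For each, the best each vehicle can do is its own shortest tour through its group:
  {S9} + {F8, R1, B2, X5, U1}: 4 + 68 = 72
  {F8} + {S9, R1, B2, X5, U1}: 8 + 68 = 76
  {S9, F8} + {R1, B2, X5, U1}: 12 + 68 = 80
  {R1} + {S9, F8, B2, X5, U1}: 12 + 68 = 80
  {S9, R1} + {F8, B2, X5, U1}: 16 + 68 = 84
  {F8, R1} + {S9, B2, X5, U1}: 12 + 68 = 80
  … (31 splits in total)
  {S9, F8, R1, B2, X5} + {U1}: 52 + 16 = 68  ← best
Best: vehicle 1 DC → S9 → X5 → B2 → R1 → F8 → DC = 52; vehicle 2 DC → U1 → DC = 16; combined 68.

68 min — the smallest possible combined total.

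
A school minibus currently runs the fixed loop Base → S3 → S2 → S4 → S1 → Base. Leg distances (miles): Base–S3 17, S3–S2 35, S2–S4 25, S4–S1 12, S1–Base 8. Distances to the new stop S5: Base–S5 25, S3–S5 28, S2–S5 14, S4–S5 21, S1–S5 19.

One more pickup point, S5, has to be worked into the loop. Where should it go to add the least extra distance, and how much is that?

Insertion cost between consecutive stops i–j is d(i,S5) + d(S5,j) − d(i,j):
  between Base and S3: 25 + 28 − 17 = 36
  between S3 and S2: 28 + 14 − 35 = 7
  between S2 and S4: 14 + 21 − 25 = 10
  between S4 and S1: 21 + 19 − 12 = 28
  between S1 and Base: 19 + 25 − 8 = 36
Cheapest insertion is between S3 and S2, adding 7.
New total = 97 + 7 = 104.

Adding 7 miles by placing S5 on the S3–S2 leg.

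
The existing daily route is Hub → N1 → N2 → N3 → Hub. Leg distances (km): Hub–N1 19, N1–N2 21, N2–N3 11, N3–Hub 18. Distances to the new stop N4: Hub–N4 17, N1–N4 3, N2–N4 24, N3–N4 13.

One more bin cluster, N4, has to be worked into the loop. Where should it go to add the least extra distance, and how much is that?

Insertion cost between consecutive stops i–j is d(i,N4) + d(N4,j) − d(i,j):
  between Hub and N1: 17 + 3 − 19 = 1
  between N1 and N2: 3 + 24 − 21 = 6
  between N2 and N3: 24 + 13 − 11 = 26
  between N3 and Hub: 13 + 17 − 18 = 12
Cheapest insertion is between Hub and N1, adding 1.
New total = 69 + 1 = 70.

Adding 1 km by placing N4 on the Hub–N1 leg.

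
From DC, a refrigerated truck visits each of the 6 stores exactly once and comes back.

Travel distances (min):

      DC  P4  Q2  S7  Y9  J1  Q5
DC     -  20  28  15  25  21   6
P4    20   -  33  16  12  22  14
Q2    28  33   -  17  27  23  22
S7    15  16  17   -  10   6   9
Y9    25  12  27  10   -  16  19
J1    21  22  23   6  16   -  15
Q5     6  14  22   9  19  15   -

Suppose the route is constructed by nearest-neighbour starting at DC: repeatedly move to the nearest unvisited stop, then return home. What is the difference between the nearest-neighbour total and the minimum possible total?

The nearest-neighbour route is 11 min longer than optimal.

From DC: Q5=6, S7=15, P4=20, J1=21, Y9=25, Q2=28 → choose Q5 (6).
From Q5: S7=9, P4=14, J1=15, Y9=19, Q2=22 → choose S7 (9).
From S7: J1=6, Y9=10, P4=16, Q2=17 → choose J1 (6).
From J1: Y9=16, P4=22, Q2=23 → choose Y9 (16).
From Y9: P4=12, Q2=27 → choose P4 (12).
From P4: Q2=33 → choose Q2 (33).
NN route DC → Q5 → S7 → J1 → Y9 → P4 → Q2 → DC costs 110.
Optimal: DC → P4 → Y9 → S7 → J1 → Q2 → Q5 → DC costs 99 (by enumerating all 360 distinct tours).
Excess = 110 − 99 = 11.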